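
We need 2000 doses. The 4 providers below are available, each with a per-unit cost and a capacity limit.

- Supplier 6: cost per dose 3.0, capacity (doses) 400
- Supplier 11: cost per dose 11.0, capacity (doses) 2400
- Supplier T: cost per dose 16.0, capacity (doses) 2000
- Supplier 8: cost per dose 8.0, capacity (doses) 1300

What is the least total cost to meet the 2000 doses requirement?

14900

Fill from the cheapest provider first.
Supplier 6 (3.0): use full 400 ; 1600 doses to go.
Supplier 8 (8.0): use full 1300 ; 300 doses to go.
Supplier 11 at 11.0: take 300 of its 2400 ; requirement met.
Supplier T: unused.
Cost = 400×3.0 + 1300×8.0 + 300×11.0 = 14900.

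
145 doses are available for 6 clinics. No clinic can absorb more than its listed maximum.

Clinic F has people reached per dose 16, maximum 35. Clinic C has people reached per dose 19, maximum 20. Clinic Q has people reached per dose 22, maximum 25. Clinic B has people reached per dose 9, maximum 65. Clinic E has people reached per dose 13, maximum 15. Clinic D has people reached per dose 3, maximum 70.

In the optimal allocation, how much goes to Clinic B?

Order the clinics by people reached per dose: Clinic Q 22 > Clinic C 19 > Clinic F 16 > Clinic E 13 > Clinic B 9 > Clinic D 3.
Give Clinic Q 25 to hit its cap of 25 ; 120 left.
Clinic C: +20 to 20 (cap) ; 100 left.
Clinic F: +35 to 35 (cap) ; 65 left.
Clinic E: +15 to 15 (cap) ; 50 left.
Clinic B has room for 65 but only 50 remain, so it gets 50.

50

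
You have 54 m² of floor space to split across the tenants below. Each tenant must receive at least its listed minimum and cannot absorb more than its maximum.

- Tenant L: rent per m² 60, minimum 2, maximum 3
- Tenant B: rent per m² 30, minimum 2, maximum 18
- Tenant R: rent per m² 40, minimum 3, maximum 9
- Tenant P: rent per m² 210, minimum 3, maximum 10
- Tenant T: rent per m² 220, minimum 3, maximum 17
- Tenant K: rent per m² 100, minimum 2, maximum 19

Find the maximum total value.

Meeting every minimum uses 2+2+3+3+3+2 = 15 m², leaving 39.
Highest rent per m² first: Tenant T 220 > Tenant P 210 > Tenant K 100 > Tenant L 60 > Tenant R 40 > Tenant B 30.
Give Tenant T 14 more to hit its cap of 17 → 25 left.
Tenant P takes 7 more to reach its cap of 10 → 18 left.
Tenant K takes 17 more to reach its cap of 19 → 1 left.
Give Tenant L 1 more to hit its cap of 3 → 0 left.
Total = 60×3 + 30×2 + 40×3 + 210×10 + 220×17 + 100×19 = 8100.

8100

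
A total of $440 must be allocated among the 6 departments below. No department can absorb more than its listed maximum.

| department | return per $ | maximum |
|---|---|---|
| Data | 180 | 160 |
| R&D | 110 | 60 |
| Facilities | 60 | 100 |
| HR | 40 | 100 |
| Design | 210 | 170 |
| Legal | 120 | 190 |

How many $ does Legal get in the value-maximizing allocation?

Rank by return per $: Design 210 > Data 180 > Legal 120 > R&D 110 > Facilities 60 > HR 40.
Give Design 170 to hit its cap of 170 ; 270 left.
Give Data 160 to hit its cap of 160 ; 110 left.
Legal: +110 (room for 190) → 110. Pool exhausted.

110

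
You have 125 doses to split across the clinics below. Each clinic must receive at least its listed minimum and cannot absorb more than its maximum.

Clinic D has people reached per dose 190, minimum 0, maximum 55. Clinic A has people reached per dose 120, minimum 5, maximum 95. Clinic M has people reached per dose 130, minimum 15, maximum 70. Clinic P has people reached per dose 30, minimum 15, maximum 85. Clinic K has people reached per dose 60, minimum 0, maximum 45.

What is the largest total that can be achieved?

18000

Meeting every minimum uses 0+5+15+15+0 = 35 doses, leaving 90.
Order the clinics by people reached per dose: Clinic D 190 > Clinic M 130 > Clinic A 120 > Clinic K 60 > Clinic P 30.
Clinic D takes 55 more to reach its cap of 55 — 35 left.
Clinic M: +35 (room for 55) → 50. Pool exhausted.
Total = 190×55 + 120×5 + 130×50 + 30×15 = 18000.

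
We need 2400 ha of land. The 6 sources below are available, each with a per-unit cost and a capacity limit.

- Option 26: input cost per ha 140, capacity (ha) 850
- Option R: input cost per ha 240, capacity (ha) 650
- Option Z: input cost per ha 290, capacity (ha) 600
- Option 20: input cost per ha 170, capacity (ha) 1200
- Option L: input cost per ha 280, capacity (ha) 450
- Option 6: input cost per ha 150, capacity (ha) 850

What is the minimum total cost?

365500

Fill from the cheapest source first.
Option 26 (140): use full 850 — 1550 ha to go.
Option 6 at 150: take all 850 ha — 700 still needed.
Option 20 at 170: take 700 of its 1200 — requirement met.
Option R, Option L, Option Z: unused.
Cost = 850×140 + 850×150 + 700×170 = 365500.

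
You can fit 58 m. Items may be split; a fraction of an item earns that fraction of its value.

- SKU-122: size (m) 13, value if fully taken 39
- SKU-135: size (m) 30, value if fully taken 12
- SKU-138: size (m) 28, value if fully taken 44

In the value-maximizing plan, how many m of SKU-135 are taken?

17

Rank by value-to-size ratio: SKU-122 39/13≈3, SKU-138 44/28≈1.57, SKU-135 12/30≈0.4.
All 13 m of SKU-122 fit (value 39) — 45 remain.
SKU-138: take in full, 28 m for value 44 — 17 left.
Fill the last 17 m with part of SKU-135: 17/30 of it earns 6.8.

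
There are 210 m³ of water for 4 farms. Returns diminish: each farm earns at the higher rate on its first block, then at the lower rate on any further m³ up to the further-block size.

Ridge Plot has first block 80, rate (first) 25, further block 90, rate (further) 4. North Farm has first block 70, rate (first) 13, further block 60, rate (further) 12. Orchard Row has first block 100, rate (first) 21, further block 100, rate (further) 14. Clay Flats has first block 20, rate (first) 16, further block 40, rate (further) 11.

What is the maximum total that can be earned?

Order all 8 blocks by rate: Ridge Plot/first 25 > Orchard Row/first 21 > Clay Flats/first 16 > Orchard Row/second 14 > North Farm/first 13 > North Farm/second 12 > Clay Flats/second 11 > Ridge Plot/second 4.
Ridge Plot/first (25): +80 → 130 left.
Fill Orchard Row first block (100 at 21) → 30 left.
Clay Flats/first (16): +20 → 10 left.
Orchard Row/second: +10 of 100 at 14; pool empty.
Total = 25×80 + 21×100 + 16×20 + 14×10 = 4560.

4560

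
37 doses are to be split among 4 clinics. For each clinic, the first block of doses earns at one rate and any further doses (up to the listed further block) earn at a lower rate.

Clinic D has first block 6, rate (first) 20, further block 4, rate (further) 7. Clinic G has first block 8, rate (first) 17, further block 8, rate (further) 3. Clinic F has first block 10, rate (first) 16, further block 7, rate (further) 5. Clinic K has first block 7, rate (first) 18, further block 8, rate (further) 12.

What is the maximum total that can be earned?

614

Treat each block as its own option and order by rate: Clinic D/first 20 > Clinic K/first 18 > Clinic G/first 17 > Clinic F/first 16 > Clinic K/second 12 > Clinic D/second 7 > Clinic F/second 5 > Clinic G/second 3.
Clinic D first at 20: fill all 6 ; 31 left.
Clinic K first at 18: fill all 7 ; 24 left.
Fill Clinic G first block (8 at 17) ; 16 left.
Clinic F/first (16): +10 ; 6 left.
6 remain; put them into Clinic K second at 12.
Total = 20×6 + 18×7 + 17×8 + 16×10 + 12×6 = 614.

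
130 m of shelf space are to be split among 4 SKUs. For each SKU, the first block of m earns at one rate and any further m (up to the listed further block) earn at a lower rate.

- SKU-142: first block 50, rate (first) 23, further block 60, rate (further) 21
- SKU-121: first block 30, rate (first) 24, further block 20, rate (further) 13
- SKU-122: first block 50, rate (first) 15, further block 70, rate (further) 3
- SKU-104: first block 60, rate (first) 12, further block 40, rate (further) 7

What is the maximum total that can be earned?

2920

Rank every tier by rate: SKU-121/tier1 24 > SKU-142/tier1 23 > SKU-142/tier2 21 > SKU-122/tier1 15 > SKU-121/tier2 13 > SKU-104/tier1 12 > SKU-104/tier2 7 > SKU-122/tier2 3.
SKU-121/tier1 (24): +30 → 100 left.
Fill SKU-142 tier1 block (50 at 23) → 50 left.
SKU-142 tier2 at 21: only 50 left, fill 50.
Total = 24×30 + 23×50 + 21×50 = 2920.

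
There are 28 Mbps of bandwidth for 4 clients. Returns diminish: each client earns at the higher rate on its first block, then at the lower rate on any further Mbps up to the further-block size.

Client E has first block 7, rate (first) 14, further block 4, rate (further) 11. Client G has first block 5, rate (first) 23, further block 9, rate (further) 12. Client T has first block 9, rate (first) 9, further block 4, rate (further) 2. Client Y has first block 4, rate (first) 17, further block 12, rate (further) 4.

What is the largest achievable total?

422

Rank every tier by rate: Client G/T1 23 > Client Y/T1 17 > Client E/T1 14 > Client G/T2 12 > Client E/T2 11 > Client T/T1 9 > Client Y/T2 4 > Client T/T2 2.
Client G T1 at 23: fill all 5 ; 23 left.
Client Y/T1 (17): +4 ; 19 left.
Fill Client E T1 block (7 at 14) ; 12 left.
Client G/T2 (12): +9 ; 3 left.
3 remain; put them into Client E T2 at 11.
Total = 23×5 + 17×4 + 14×7 + 12×9 + 11×3 = 422.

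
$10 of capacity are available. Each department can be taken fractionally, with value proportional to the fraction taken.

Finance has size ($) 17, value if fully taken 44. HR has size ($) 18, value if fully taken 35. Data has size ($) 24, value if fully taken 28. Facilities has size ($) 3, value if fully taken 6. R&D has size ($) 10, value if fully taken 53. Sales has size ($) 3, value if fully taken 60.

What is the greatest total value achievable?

97.1

Best value per unit of size first: Sales 60/3≈20, R&D 53/10≈5.3, Finance 44/17≈2.59, Facilities 6/3≈2, HR 35/18≈1.94, Data 28/24≈1.17.
Sales: take in full, 3 $ for value 60 ; 7 left.
7 $ left: a 7/10 share of R&D gives 53×7/10 = 37.1.
Total value = 97.1.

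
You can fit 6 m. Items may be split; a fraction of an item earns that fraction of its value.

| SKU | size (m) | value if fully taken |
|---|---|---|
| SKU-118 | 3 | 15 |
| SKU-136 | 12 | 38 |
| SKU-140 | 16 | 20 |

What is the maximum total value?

Rank by value-to-size ratio: SKU-118 15/3≈5, SKU-136 38/12≈3.17, SKU-140 20/16≈1.25.
Take all of SKU-118 (3 m, value 15) ; 3 m left.
Fill the last 3 m with part of SKU-136: 3/12 of it earns 9.5.
Total value = 24.5.

24.5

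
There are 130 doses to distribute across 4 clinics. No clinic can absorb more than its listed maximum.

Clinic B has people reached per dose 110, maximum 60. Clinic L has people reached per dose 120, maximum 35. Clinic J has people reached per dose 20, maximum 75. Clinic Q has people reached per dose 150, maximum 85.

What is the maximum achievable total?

Highest people reached per dose first: Clinic Q 150 > Clinic L 120 > Clinic B 110 > Clinic J 20.
Clinic Q takes 85 to reach its cap of 85 — 45 left.
Give Clinic L 35 to hit its cap of 35 — 10 left.
Clinic B has room for 60 but only 10 remain, so it gets 10.
Total = 110×10 + 120×35 + 150×85 = 18050.

18050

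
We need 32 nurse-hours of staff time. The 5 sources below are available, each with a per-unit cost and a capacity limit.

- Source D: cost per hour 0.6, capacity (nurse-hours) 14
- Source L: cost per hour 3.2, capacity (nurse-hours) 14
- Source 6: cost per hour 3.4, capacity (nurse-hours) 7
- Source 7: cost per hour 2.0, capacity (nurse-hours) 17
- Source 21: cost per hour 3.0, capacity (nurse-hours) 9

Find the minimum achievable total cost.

45.4

Fill from the cheapest source first.
Take 14 from Source D at 0.6 ; need 18 more.
Take 17 from Source 7 at 2.0 ; need 1 more.
Source 21 at 3.0: take 1 of its 9 ; requirement met.
Source L, Source 6: unused.
Cost = 14×0.6 + 17×2.0 + 1×3.0 = 45.4.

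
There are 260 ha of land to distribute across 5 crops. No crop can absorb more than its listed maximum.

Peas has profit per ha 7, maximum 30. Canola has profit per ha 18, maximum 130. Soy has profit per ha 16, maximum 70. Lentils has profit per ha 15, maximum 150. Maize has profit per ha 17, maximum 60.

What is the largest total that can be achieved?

Order the crops by profit per ha: Canola 18 > Maize 17 > Soy 16 > Lentils 15 > Peas 7.
Canola takes 130 to reach its cap of 130 — 130 left.
Maize takes 60 to reach its cap of 60 — 70 left.
Soy takes 70 to reach its cap of 70 — 0 left.
Total = 18×130 + 16×70 + 17×60 = 4480.

4480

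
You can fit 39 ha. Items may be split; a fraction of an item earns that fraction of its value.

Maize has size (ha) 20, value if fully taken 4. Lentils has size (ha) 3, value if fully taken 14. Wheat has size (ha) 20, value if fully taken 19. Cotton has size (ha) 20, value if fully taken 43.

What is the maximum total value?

Best value per unit of size first: Lentils 14/3≈4.67, Cotton 43/20≈2.15, Wheat 19/20≈0.95, Maize 4/20≈0.2.
Take all of Lentils (3 ha, value 14) — 36 ha left.
Cotton: take in full, 20 ha for value 43 — 16 left.
Fill the last 16 ha with part of Wheat: 16/20 of it earns 15.2.
Total value = 72.2.

72.2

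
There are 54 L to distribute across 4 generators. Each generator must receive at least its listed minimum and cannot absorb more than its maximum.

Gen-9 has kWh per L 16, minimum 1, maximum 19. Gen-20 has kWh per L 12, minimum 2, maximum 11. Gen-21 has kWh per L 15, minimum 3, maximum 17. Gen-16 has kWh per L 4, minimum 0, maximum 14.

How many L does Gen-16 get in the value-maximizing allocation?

7

Meeting every minimum uses 1+2+3+0 = 6 L, leaving 48.
Highest kWh per L first: Gen-9 16 > Gen-21 15 > Gen-20 12 > Gen-16 4.
Give Gen-9 18 more to hit its cap of 19 → 30 left.
Gen-21: +14 to 17 (cap) → 16 left.
Gen-20: +9 to 11 (cap) → 7 left.
Gen-16: +7 (room for 14) → 7. Pool exhausted.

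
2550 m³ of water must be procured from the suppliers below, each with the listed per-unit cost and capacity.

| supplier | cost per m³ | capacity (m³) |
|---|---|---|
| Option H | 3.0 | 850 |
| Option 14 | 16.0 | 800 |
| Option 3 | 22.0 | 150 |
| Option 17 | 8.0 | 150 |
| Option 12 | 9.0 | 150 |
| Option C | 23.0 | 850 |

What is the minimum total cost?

Use suppliers in increasing cost order.
Option H at 3.0: take all 850 m³ → 1700 still needed.
Option 17 at 8.0: take all 150 m³ → 1550 still needed.
Option 12 at 9.0: take all 150 m³ → 1400 still needed.
Option 14 (16.0): use full 800 → 600 m³ to go.
Take 150 from Option 3 at 22.0 → need 450 more.
Option C at 23.0: take 450 of its 850 → requirement met.
Cost = 850×3.0 + 150×8.0 + 150×9.0 + 800×16.0 + 150×22.0 + 450×23.0 = 31550.

31550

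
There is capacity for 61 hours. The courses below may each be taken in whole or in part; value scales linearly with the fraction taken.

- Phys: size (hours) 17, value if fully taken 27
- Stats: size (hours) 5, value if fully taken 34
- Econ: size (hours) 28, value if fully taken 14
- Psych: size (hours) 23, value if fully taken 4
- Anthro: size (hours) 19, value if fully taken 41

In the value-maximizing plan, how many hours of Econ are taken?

20

Best value per unit of size first: Stats 34/5≈6.8, Anthro 41/19≈2.16, Phys 27/17≈1.59, Econ 14/28≈0.5, Psych 4/23≈0.174.
Take all of Stats (5 hours, value 34) → 56 hours left.
All 19 hours of Anthro fit (value 41) → 37 remain.
All 17 hours of Phys fit (value 27) → 20 remain.
20 hours left: a 20/28 share of Econ gives 14×20/28 = 10.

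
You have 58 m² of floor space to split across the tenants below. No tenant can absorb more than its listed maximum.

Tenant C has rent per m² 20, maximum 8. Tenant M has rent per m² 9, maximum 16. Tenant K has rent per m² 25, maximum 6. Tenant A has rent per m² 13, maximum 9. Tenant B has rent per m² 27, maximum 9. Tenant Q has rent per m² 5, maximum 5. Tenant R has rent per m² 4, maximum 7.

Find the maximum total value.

859

Rank by rent per m²: Tenant B 27 > Tenant K 25 > Tenant C 20 > Tenant A 13 > Tenant M 9 > Tenant Q 5 > Tenant R 4.
Tenant B takes 9 to reach its cap of 9 — 49 left.
Tenant K: +6 to 6 (cap) — 43 left.
Give Tenant C 8 to hit its cap of 8 — 35 left.
Give Tenant A 9 to hit its cap of 9 — 26 left.
Give Tenant M 16 to hit its cap of 16 — 10 left.
Tenant Q: +5 to 5 (cap) — 5 left.
Tenant R: +5 (room for 7) → 5. Pool exhausted.
Total = 20×8 + 9×16 + 25×6 + 13×9 + 27×9 + 5×5 + 4×5 = 859.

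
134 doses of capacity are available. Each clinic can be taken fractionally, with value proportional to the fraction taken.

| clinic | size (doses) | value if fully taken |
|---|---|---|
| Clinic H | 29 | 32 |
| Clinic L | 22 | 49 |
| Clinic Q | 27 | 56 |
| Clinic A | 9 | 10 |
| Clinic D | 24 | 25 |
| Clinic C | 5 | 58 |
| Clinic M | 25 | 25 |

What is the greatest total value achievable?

248

Sort by value density: Clinic C 58/5≈11.6, Clinic L 49/22≈2.23, Clinic Q 56/27≈2.07, Clinic A 10/9≈1.11, Clinic H 32/29≈1.1, Clinic D 25/24≈1.04, Clinic M 25/25≈1.
All 5 doses of Clinic C fit (value 58) — 129 remain.
All 22 doses of Clinic L fit (value 49) — 107 remain.
Clinic Q: take in full, 27 doses for value 56 — 80 left.
Take all of Clinic A (9 doses, value 10) — 71 doses left.
Clinic H: take in full, 29 doses for value 32 — 42 left.
Take all of Clinic D (24 doses, value 25) — 18 doses left.
Only 18 doses remain; take 18/25 of Clinic M for value 25×18/25 = 18.
Total value = 248.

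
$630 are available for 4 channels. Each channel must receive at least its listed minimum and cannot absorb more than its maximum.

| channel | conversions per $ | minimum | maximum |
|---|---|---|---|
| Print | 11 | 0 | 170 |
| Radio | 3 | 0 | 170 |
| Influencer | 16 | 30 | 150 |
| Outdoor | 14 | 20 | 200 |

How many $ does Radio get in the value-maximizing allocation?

110

Meeting every minimum uses 0+0+30+20 = 50 $, leaving 580.
Order the channels by conversions per $: Influencer 16 > Outdoor 14 > Print 11 > Radio 3.
Influencer: +120 to 150 (cap) — 460 left.
Outdoor: +180 to 200 (cap) — 280 left.
Give Print 170 more to hit its cap of 170 — 110 left.
Radio: +110 (room for 170) → 110. Pool exhausted.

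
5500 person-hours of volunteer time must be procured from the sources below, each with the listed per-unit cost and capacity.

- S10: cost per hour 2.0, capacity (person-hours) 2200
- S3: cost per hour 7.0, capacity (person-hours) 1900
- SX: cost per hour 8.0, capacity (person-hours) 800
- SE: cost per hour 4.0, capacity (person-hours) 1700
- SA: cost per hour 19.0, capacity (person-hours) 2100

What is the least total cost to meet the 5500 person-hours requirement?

22400

Fill from the cheapest source first.
S10 (2.0): use full 2200 ; 3300 person-hours to go.
Take 1700 from SE at 4.0 ; need 1600 more.
S3 (7.0): take the remaining 1600 ; done.
SX, SA: unused.
Cost = 2200×2.0 + 1700×4.0 + 1600×7.0 = 22400.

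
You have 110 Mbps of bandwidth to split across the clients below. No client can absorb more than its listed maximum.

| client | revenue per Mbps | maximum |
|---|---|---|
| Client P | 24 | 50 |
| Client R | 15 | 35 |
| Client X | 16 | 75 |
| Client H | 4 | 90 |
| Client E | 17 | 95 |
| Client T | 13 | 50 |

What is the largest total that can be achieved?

2220

Highest revenue per Mbps first: Client P 24 > Client E 17 > Client X 16 > Client R 15 > Client T 13 > Client H 4.
Give Client P 50 to hit its cap of 50 → 60 left.
Client E has room for 95 but only 60 remain, so it gets 60.
Total = 24×50 + 17×60 = 2220.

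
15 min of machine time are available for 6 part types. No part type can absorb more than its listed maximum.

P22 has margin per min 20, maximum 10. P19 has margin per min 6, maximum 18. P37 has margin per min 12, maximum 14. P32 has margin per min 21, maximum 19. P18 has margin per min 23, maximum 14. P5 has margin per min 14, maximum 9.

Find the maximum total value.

Order the part types by margin per min: P18 23 > P32 21 > P22 20 > P5 14 > P37 12 > P19 6.
P18 takes 14 to reach its cap of 14 ; 1 left.
P32 has room for 19 but only 1 remain, so it gets 1.
Total = 21×1 + 23×14 = 343.

343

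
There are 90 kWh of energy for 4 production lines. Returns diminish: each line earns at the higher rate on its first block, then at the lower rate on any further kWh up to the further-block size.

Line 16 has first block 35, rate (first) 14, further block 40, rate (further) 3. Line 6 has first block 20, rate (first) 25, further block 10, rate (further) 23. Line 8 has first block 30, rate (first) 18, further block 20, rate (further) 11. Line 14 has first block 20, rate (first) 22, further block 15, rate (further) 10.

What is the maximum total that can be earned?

1850

Rank every tier by rate: Line 6/tier1 25 > Line 6/tier2 23 > Line 14/tier1 22 > Line 8/tier1 18 > Line 16/tier1 14 > Line 8/tier2 11 > Line 14/tier2 10 > Line 16/tier2 3.
Line 6 tier1 at 25: fill all 20 ; 70 left.
Line 6 tier2 at 23: fill all 10 ; 60 left.
Line 14 tier1 at 22: fill all 20 ; 40 left.
Fill Line 8 tier1 block (30 at 18) ; 10 left.
10 remain; put them into Line 16 tier1 at 14.
Total = 25×20 + 23×10 + 22×20 + 18×30 + 14×10 = 1850.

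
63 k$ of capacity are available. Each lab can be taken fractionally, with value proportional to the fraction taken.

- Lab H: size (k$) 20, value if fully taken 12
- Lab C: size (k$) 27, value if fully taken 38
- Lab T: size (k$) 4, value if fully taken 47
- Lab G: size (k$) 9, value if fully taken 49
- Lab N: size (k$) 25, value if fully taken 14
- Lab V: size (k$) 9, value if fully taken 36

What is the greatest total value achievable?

178.4

Sort by value density: Lab T 47/4≈11.8, Lab G 49/9≈5.44, Lab V 36/9≈4, Lab C 38/27≈1.41, Lab H 12/20≈0.6, Lab N 14/25≈0.56.
All 4 k$ of Lab T fit (value 47) → 59 remain.
Lab G: take in full, 9 k$ for value 49 → 50 left.
Take all of Lab V (9 k$, value 36) → 41 k$ left.
Take all of Lab C (27 k$, value 38) → 14 k$ left.
Fill the last 14 k$ with part of Lab H: 14/20 of it earns 8.4.
Total value = 178.4.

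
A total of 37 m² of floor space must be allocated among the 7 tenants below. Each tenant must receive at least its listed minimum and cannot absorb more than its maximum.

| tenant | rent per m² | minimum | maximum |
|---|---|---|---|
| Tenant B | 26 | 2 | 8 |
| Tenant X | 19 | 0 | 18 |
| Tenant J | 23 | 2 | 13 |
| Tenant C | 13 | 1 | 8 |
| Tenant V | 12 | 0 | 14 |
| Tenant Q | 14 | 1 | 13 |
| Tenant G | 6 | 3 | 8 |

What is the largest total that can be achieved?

Meeting every minimum uses 2+0+2+1+0+1+3 = 9 m², leaving 28.
Rank by rent per m²: Tenant B 26 > Tenant J 23 > Tenant X 19 > Tenant Q 14 > Tenant C 13 > Tenant V 12 > Tenant G 6.
Tenant B: +6 to 8 (cap) ; 22 left.
Give Tenant J 11 more to hit its cap of 13 ; 11 left.
Only 11 left; Tenant X takes them to reach 11.
Total = 26×8 + 19×11 + 23×13 + 13×1 + 14×1 + 6×3 = 761.

761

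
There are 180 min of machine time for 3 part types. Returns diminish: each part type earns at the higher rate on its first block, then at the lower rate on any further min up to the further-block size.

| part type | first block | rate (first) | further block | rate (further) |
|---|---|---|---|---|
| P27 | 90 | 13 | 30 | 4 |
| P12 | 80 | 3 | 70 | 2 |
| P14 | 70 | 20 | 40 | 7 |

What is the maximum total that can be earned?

2710

Treat each block as its own option and order by rate: P14/first 20 > P27/first 13 > P14/second 7 > P27/second 4 > P12/first 3 > P12/second 2.
Fill P14 first block (70 at 20) ; 110 left.
P27 first at 13: fill all 90 ; 20 left.
P14 second at 7: only 20 left, fill 20.
Total = 20×70 + 13×90 + 7×20 = 2710.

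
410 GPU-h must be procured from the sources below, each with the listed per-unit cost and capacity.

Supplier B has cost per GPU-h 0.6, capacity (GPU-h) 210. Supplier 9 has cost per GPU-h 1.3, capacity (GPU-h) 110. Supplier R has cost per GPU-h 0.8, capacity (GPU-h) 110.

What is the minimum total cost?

Fill from the cheapest source first.
Supplier B (0.6): use full 210 — 200 GPU-h to go.
Take 110 from Supplier R at 0.8 — need 90 more.
Supplier 9 at 1.3: take 90 of its 110 — requirement met.
Cost = 210×0.6 + 110×0.8 + 90×1.3 = 331.

331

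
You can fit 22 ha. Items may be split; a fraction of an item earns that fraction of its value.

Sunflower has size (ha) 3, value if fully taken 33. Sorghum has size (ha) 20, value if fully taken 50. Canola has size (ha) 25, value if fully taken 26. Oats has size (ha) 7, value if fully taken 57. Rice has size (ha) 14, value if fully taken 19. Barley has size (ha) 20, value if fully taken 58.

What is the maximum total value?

Best value per unit of size first: Sunflower 33/3≈11, Oats 57/7≈8.14, Barley 58/20≈2.9, Sorghum 50/20≈2.5, Rice 19/14≈1.36, Canola 26/25≈1.04.
Take all of Sunflower (3 ha, value 33) → 19 ha left.
Oats: take in full, 7 ha for value 57 → 12 left.
Only 12 ha remain; take 12/20 of Barley for value 58×12/20 = 34.8.
Total value = 124.8.

124.8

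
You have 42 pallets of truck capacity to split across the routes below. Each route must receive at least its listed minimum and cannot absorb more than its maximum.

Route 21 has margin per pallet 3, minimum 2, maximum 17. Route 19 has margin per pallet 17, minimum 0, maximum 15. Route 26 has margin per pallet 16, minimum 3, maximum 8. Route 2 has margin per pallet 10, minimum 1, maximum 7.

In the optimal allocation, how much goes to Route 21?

12

Meeting every minimum uses 2+0+3+1 = 6 pallets, leaving 36.
Order the routes by margin per pallet: Route 19 17 > Route 26 16 > Route 2 10 > Route 21 3.
Route 19 takes 15 more to reach its cap of 15 — 21 left.
Give Route 26 5 more to hit its cap of 8 — 16 left.
Give Route 2 6 more to hit its cap of 7 — 10 left.
Route 21 has room for 15 more but only 10 remain, so it gets 12.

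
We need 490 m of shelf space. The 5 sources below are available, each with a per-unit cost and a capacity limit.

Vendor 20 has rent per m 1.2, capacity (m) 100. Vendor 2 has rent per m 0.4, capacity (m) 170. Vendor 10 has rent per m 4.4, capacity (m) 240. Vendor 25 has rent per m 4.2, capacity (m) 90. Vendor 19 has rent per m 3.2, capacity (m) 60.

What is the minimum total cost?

Fill from the cheapest source first.
Vendor 2 at 0.4: take all 170 m ; 320 still needed.
Vendor 20 (1.2): use full 100 ; 220 m to go.
Vendor 19 at 3.2: take all 60 m ; 160 still needed.
Take 90 from Vendor 25 at 4.2 ; need 70 more.
Take 70 from Vendor 10 at 4.4 to finish.
Cost = 170×0.4 + 100×1.2 + 60×3.2 + 90×4.2 + 70×4.4 = 1066.

1066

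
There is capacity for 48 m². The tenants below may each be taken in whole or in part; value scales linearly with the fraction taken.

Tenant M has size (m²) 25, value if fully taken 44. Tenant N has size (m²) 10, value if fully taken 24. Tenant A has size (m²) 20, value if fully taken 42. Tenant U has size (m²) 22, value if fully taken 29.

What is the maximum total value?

Best value per unit of size first: Tenant N 24/10≈2.4, Tenant A 42/20≈2.1, Tenant M 44/25≈1.76, Tenant U 29/22≈1.32.
All 10 m² of Tenant N fit (value 24) — 38 remain.
Tenant A: take in full, 20 m² for value 42 — 18 left.
Fill the last 18 m² with part of Tenant M: 18/25 of it earns 31.68.
Total value = 97.68.

97.68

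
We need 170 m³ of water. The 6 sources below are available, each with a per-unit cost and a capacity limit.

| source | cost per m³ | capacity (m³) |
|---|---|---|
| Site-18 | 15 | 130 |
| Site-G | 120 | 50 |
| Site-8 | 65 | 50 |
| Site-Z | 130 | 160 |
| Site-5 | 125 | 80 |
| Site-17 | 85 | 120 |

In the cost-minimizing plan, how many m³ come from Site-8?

Use sources in increasing cost order.
Site-18 at 15: take all 130 m³ ; 40 still needed.
Take 40 from Site-8 at 65 to finish.
Site-17, Site-G, Site-5, Site-Z: unused.

40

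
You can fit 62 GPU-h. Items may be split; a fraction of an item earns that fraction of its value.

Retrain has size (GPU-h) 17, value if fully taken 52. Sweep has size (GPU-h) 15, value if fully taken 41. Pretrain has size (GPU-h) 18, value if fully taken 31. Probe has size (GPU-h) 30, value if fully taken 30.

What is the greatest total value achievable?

Rank by value-to-size ratio: Retrain 52/17≈3.06, Sweep 41/15≈2.73, Pretrain 31/18≈1.72, Probe 30/30≈1.
Take all of Retrain (17 GPU-h, value 52) → 45 GPU-h left.
All 15 GPU-h of Sweep fit (value 41) → 30 remain.
Pretrain: take in full, 18 GPU-h for value 31 → 12 left.
Only 12 GPU-h remain; take 12/30 of Probe for value 30×12/30 = 12.
Total value = 136.

136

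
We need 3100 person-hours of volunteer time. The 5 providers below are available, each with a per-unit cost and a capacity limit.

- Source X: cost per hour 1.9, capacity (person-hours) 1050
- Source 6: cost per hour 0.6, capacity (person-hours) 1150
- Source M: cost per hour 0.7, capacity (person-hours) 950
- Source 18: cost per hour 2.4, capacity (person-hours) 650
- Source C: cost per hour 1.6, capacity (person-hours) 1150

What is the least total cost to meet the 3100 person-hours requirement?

2955

Cheapest first:
Take 1150 from Source 6 at 0.6 ; need 1950 more.
Source M (0.7): use full 950 ; 1000 person-hours to go.
Source C at 1.6: take 1000 of its 1150 ; requirement met.
Source X, Source 18: unused.
Cost = 1150×0.6 + 950×0.7 + 1000×1.6 = 2955.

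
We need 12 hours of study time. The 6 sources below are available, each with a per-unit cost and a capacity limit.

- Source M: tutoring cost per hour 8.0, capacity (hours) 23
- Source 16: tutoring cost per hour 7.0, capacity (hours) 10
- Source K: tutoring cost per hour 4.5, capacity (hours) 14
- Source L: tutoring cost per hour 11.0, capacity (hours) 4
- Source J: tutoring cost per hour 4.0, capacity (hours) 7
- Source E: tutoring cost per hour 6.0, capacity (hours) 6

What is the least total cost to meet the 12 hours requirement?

Use sources in increasing cost order.
Source J (4.0): use full 7 ; 5 hours to go.
Take 5 from Source K at 4.5 to finish.
Source E, Source 16, Source M, Source L: unused.
Cost = 7×4.0 + 5×4.5 = 50.5.

50.5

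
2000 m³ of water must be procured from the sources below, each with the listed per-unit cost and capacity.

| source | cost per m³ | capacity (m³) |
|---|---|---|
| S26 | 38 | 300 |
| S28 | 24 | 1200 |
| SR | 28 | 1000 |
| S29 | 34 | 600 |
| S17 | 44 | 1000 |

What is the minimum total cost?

Fill from the cheapest source first.
Take 1200 from S28 at 24 ; need 800 more.
SR (28): take the remaining 800 ; done.
S29, S26, S17: unused.
Cost = 1200×24 + 800×28 = 51200.

51200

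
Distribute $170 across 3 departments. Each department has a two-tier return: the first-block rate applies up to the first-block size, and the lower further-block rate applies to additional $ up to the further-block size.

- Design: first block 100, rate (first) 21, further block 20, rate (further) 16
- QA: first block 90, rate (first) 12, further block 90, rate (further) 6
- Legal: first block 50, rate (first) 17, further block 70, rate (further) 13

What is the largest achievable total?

3270

Rank every tier by rate: Design/first 21 > Legal/first 17 > Design/second 16 > Legal/second 13 > QA/first 12 > QA/second 6.
Fill Design first block (100 at 21) ; 70 left.
Legal/first (17): +50 ; 20 left.
Design second at 16: fill all 20 ; 0 left.
Total = 21×100 + 17×50 + 16×20 = 3270.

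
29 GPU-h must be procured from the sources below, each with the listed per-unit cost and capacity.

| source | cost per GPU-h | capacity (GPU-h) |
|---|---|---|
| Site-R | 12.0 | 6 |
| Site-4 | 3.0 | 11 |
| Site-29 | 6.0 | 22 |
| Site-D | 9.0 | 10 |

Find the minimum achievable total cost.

141

Cheapest first:
Site-4 at 3.0: take all 11 GPU-h ; 18 still needed.
Site-29 (6.0): take the remaining 18 ; done.
Site-D, Site-R: unused.
Cost = 11×3.0 + 18×6.0 = 141.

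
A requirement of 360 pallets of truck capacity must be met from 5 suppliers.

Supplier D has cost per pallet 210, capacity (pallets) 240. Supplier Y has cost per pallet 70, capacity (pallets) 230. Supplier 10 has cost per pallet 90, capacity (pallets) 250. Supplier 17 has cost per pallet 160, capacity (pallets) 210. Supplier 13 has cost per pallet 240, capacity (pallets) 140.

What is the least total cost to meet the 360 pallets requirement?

27800

Use suppliers in increasing cost order.
Supplier Y (70): use full 230 → 130 pallets to go.
Take 130 from Supplier 10 at 90 to finish.
Supplier 17, Supplier D, Supplier 13: unused.
Cost = 230×70 + 130×90 = 27800.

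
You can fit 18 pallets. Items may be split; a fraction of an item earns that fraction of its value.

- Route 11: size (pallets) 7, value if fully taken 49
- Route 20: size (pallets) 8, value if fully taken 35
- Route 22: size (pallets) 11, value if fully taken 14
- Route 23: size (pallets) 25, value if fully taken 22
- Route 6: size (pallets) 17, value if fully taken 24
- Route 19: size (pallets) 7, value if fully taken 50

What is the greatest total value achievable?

116.5

Rank by value-to-size ratio: Route 19 50/7≈7.14, Route 11 49/7≈7, Route 20 35/8≈4.38, Route 6 24/17≈1.41, Route 22 14/11≈1.27, Route 23 22/25≈0.88.
Take all of Route 19 (7 pallets, value 50) ; 11 pallets left.
Take all of Route 11 (7 pallets, value 49) ; 4 pallets left.
Fill the last 4 pallets with part of Route 20: 4/8 of it earns 17.5.
Total value = 116.5.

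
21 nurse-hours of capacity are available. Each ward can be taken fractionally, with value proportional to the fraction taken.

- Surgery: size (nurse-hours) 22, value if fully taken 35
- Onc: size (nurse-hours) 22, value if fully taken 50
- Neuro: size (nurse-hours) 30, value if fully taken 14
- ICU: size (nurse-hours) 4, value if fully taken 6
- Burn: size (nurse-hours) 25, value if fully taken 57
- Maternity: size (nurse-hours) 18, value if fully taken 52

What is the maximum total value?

Best value per unit of size first: Maternity 52/18≈2.89, Burn 57/25≈2.28, Onc 50/22≈2.27, Surgery 35/22≈1.59, ICU 6/4≈1.5, Neuro 14/30≈0.467.
Maternity: take in full, 18 nurse-hours for value 52 → 3 left.
3 nurse-hours left: a 3/25 share of Burn gives 57×3/25 = 6.84.
Total value = 58.84.

58.84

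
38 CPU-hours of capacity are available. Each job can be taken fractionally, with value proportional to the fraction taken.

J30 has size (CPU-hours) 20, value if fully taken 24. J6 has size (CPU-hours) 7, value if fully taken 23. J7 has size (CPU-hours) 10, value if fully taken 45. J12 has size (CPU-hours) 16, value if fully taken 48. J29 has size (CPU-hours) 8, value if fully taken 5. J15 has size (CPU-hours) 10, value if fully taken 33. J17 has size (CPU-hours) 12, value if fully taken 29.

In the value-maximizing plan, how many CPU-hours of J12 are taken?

Best value per unit of size first: J7 45/10≈4.5, J15 33/10≈3.3, J6 23/7≈3.29, J12 48/16≈3, J17 29/12≈2.42, J30 24/20≈1.2, J29 5/8≈0.625.
All 10 CPU-hours of J7 fit (value 45) ; 28 remain.
Take all of J15 (10 CPU-hours, value 33) ; 18 CPU-hours left.
All 7 CPU-hours of J6 fit (value 23) ; 11 remain.
Fill the last 11 CPU-hours with part of J12: 11/16 of it earns 33.

11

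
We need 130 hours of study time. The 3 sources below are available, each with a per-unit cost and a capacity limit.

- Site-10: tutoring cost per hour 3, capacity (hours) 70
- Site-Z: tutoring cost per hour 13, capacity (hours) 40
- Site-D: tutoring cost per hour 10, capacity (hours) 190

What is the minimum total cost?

Use sources in increasing cost order.
Site-10 (3): use full 70 ; 60 hours to go.
Site-D at 10: take 60 of its 190 ; requirement met.
Site-Z: unused.
Cost = 70×3 + 60×10 = 810.

810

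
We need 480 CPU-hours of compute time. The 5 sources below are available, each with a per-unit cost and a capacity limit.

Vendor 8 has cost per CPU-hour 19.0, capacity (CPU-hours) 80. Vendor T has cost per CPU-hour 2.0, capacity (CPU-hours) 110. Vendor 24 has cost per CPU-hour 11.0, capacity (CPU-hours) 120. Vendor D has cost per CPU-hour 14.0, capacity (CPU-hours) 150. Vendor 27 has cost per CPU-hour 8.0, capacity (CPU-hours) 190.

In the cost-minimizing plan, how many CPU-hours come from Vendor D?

Cheapest first:
Take 110 from Vendor T at 2.0 → need 370 more.
Vendor 27 at 8.0: take all 190 CPU-hours → 180 still needed.
Take 120 from Vendor 24 at 11.0 → need 60 more.
Vendor D (14.0): take the remaining 60 → done.
Vendor 8: unused.

60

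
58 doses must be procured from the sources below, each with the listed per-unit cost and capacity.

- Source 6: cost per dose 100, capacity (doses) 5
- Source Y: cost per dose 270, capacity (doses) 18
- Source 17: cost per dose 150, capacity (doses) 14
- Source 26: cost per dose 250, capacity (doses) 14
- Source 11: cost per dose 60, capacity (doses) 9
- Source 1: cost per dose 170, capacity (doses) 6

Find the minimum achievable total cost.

10360

Cheapest first:
Source 11 at 60: take all 9 doses — 49 still needed.
Take 5 from Source 6 at 100 — need 44 more.
Take 14 from Source 17 at 150 — need 30 more.
Take 6 from Source 1 at 170 — need 24 more.
Source 26 at 250: take all 14 doses — 10 still needed.
Take 10 from Source Y at 270 to finish.
Cost = 9×60 + 5×100 + 14×150 + 6×170 + 14×250 + 10×270 = 10360.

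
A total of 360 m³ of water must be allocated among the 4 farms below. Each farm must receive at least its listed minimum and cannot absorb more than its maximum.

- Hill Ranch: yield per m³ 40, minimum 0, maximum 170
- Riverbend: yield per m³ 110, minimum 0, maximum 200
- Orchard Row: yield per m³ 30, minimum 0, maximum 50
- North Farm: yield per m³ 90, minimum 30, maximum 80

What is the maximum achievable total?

Meeting every minimum uses 0+0+0+30 = 30 m³, leaving 330.
Order the farms by yield per m³: Riverbend 110 > North Farm 90 > Hill Ranch 40 > Orchard Row 30.
Give Riverbend 200 more to hit its cap of 200 — 130 left.
North Farm takes 50 more to reach its cap of 80 — 80 left.
Hill Ranch: +80 (room for 170) → 80. Pool exhausted.
Total = 40×80 + 110×200 + 90×80 = 32400.

32400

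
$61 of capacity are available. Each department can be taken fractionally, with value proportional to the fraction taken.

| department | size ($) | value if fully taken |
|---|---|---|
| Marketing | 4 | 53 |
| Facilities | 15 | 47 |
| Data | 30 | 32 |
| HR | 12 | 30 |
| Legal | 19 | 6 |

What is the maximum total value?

162

Sort by value density: Marketing 53/4≈13.2, Facilities 47/15≈3.13, HR 30/12≈2.5, Data 32/30≈1.07, Legal 6/19≈0.316.
All 4 $ of Marketing fit (value 53) ; 57 remain.
Take all of Facilities (15 $, value 47) ; 42 $ left.
Take all of HR (12 $, value 30) ; 30 $ left.
Take all of Data (30 $, value 32) ; 0 $ left.
Total value = 162.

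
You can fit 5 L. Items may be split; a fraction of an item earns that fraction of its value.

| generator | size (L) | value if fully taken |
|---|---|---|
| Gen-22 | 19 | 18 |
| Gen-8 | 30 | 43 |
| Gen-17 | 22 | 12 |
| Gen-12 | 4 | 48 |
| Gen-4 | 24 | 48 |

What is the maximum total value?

50

Rank by value-to-size ratio: Gen-12 48/4≈12, Gen-4 48/24≈2, Gen-8 43/30≈1.43, Gen-22 18/19≈0.947, Gen-17 12/22≈0.545.
Gen-12: take in full, 4 L for value 48 → 1 left.
1 L left: a 1/24 share of Gen-4 gives 48×1/24 = 2.
Total value = 50.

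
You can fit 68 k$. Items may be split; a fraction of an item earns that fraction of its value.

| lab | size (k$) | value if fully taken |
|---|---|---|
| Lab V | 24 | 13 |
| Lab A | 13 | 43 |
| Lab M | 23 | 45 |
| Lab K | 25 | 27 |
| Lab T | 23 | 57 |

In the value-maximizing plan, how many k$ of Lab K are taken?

9

Rank by value-to-size ratio: Lab A 43/13≈3.31, Lab T 57/23≈2.48, Lab M 45/23≈1.96, Lab K 27/25≈1.08, Lab V 13/24≈0.542.
Lab A: take in full, 13 k$ for value 43 ; 55 left.
Lab T: take in full, 23 k$ for value 57 ; 32 left.
Lab M: take in full, 23 k$ for value 45 ; 9 left.
Only 9 k$ remain; take 9/25 of Lab K for value 27×9/25 = 9.72.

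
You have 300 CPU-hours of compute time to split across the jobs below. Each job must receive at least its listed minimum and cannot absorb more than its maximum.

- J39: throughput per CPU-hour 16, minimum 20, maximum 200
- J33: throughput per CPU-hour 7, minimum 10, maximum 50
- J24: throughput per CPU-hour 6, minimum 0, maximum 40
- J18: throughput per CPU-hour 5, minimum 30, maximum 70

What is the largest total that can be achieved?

3820

Meeting every minimum uses 20+10+0+30 = 60 CPU-hours, leaving 240.
Highest throughput per CPU-hour first: J39 16 > J33 7 > J24 6 > J18 5.
J39: +180 to 200 (cap) → 60 left.
J33: +40 to 50 (cap) → 20 left.
Only 20 left; J24 takes them to reach 20.
Total = 16×200 + 7×50 + 6×20 + 5×30 = 3820.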